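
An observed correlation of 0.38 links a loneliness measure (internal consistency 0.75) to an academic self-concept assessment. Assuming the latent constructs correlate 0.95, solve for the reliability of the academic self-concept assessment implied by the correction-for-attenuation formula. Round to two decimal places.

0.21

r_true = r_obs / √(r_xx · r_yy) ⇒ 0.95 = 0.38 / √(0.75 · r_yy).
√(0.75 · r_yy) = 0.38 / 0.95 = 0.4000; 0.75 · r_yy = 0.1600; r_yy = 0.1600 / 0.75 ≈ 0.21.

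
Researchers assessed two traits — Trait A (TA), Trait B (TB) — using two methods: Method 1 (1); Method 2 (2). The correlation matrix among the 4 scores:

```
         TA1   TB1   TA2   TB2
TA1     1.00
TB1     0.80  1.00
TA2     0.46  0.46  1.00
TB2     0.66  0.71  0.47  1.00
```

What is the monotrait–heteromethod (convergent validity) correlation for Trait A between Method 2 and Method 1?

0.46

Same trait (TA), different methods: r(TA2, TA1) = 0.46.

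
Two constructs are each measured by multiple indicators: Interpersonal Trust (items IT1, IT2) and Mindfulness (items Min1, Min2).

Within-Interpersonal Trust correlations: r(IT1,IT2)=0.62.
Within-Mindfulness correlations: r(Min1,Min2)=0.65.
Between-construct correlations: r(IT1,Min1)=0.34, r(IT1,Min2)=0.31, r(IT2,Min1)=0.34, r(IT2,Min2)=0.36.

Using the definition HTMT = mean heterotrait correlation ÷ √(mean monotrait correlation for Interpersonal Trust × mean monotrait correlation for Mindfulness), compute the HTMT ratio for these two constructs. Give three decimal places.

Between-construct mean = 1.35/4 = 0.3375.
Mean within-IT = 0.62/1 = 0.6200; mean within-Min = 0.65/1 = 0.6500.
Geometric mean = √(0.6200 × 0.6500) = 0.6348.
HTMT = 0.3375 / 0.6348 = 0.532.

0.532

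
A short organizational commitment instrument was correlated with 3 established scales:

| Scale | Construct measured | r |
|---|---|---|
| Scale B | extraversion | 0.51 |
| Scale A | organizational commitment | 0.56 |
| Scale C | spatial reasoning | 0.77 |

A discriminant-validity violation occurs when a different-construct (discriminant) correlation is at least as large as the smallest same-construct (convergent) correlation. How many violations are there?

Convergent (same construct = organizational commitment): Scale A.
Smallest convergent = 0.56. Discriminant values: 0.51, 0.77; count ≥ 0.56 → 1.

1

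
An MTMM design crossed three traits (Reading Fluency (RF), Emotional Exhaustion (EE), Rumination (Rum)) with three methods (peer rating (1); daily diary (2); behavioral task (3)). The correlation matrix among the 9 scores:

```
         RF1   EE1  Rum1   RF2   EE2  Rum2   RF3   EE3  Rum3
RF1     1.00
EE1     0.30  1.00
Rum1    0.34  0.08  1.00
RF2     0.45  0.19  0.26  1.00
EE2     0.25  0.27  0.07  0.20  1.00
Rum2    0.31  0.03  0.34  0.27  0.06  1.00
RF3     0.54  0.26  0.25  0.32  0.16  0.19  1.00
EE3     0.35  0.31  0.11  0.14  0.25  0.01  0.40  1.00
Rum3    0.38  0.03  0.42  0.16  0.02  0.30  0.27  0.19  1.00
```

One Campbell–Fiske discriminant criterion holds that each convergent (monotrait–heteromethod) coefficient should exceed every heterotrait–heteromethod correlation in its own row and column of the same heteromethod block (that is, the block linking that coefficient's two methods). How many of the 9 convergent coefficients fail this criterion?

1

Convergent coefficients and their comparison sets:
RF (methods 1·2): 0.45 vs {0.25, 0.19, 0.31, 0.26} → pass.
RF (methods 1·3): 0.54 vs {0.35, 0.26, 0.38, 0.25} → pass.
RF (methods 2·3): 0.32 vs {0.14, 0.16, 0.16, 0.19} → pass.
EE (methods 1·2): 0.27 vs {0.19, 0.25, 0.03, 0.07} → pass.
EE (methods 1·3): 0.31 vs {0.26, 0.35, 0.03, 0.11} → fail.
EE (methods 2·3): 0.25 vs {0.16, 0.14, 0.02, 0.01} → pass.
Rum (methods 1·2): 0.34 vs {0.26, 0.31, 0.07, 0.03} → pass.
Rum (methods 1·3): 0.42 vs {0.25, 0.38, 0.11, 0.03} → pass.
Rum (methods 2·3): 0.30 vs {0.19, 0.16, 0.01, 0.02} → pass.
1 of 9 fail.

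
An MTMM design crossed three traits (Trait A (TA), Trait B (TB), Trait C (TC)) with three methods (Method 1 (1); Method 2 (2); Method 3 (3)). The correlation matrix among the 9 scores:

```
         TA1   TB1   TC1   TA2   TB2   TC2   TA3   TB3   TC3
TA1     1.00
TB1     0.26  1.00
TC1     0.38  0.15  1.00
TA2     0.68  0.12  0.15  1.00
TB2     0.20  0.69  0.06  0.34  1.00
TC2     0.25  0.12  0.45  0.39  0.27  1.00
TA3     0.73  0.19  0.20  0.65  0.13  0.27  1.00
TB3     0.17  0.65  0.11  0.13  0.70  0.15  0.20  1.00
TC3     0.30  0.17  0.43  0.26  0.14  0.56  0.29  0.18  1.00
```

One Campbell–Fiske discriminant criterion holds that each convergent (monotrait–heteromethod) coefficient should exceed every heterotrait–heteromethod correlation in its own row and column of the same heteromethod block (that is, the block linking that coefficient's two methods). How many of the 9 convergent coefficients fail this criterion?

0

Each convergent coefficient versus the relevant comparison correlations:
TA (methods 1·2): 0.68 vs {0.20, 0.12, 0.25, 0.15} → pass.
TA (methods 1·3): 0.73 vs {0.17, 0.19, 0.30, 0.20} → pass.
TA (methods 2·3): 0.65 vs {0.13, 0.13, 0.26, 0.27} → pass.
TB (methods 1·2): 0.69 vs {0.12, 0.20, 0.12, 0.06} → pass.
TB (methods 1·3): 0.65 vs {0.19, 0.17, 0.17, 0.11} → pass.
TB (methods 2·3): 0.70 vs {0.13, 0.13, 0.14, 0.15} → pass.
TC (methods 1·2): 0.45 vs {0.15, 0.25, 0.06, 0.12} → pass.
TC (methods 1·3): 0.43 vs {0.20, 0.30, 0.11, 0.17} → pass.
TC (methods 2·3): 0.56 vs {0.27, 0.26, 0.15, 0.14} → pass.
0 of 9 fail.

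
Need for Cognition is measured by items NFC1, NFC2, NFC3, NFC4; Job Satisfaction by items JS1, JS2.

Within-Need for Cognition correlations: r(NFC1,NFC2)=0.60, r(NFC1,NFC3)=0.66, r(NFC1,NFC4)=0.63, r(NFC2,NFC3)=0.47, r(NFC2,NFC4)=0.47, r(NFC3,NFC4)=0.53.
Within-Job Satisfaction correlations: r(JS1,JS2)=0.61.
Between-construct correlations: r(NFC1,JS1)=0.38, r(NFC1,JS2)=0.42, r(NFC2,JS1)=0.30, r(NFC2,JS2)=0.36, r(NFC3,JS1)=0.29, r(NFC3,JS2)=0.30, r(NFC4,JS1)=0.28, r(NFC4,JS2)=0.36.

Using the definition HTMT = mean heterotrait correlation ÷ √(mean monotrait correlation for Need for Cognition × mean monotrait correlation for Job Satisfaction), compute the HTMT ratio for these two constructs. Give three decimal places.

0.575

Mean heterotrait r = 2.69/8 = 0.3363.
Mean within-NFC = 3.36/6 = 0.5600; mean within-JS = 0.61/1 = 0.6100.
Geometric mean = √(0.5600 × 0.6100) = 0.5845.
HTMT = 0.3363 / 0.5845 = 0.575.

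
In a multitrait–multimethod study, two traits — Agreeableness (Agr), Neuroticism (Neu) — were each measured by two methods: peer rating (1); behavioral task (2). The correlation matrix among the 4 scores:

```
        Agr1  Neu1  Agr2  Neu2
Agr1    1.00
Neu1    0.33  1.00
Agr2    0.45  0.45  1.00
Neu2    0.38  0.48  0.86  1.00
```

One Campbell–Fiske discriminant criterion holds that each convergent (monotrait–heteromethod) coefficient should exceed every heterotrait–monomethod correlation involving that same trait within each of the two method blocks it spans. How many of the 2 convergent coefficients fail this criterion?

Checking each validity diagonal entry against its comparison values:
Agr (methods 1·2): 0.45 vs {0.33, 0.86} → fail.
Neu (methods 1·2): 0.48 vs {0.33, 0.86} → fail.
2 of 2 fail.

2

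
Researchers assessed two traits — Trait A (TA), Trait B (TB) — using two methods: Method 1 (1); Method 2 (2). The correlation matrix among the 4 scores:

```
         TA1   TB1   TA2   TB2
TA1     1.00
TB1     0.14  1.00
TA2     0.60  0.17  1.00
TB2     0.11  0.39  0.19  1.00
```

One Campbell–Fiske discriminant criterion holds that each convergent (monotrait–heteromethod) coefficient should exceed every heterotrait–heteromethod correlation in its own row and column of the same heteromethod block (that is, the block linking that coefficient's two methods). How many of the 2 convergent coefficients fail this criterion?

Convergent coefficients and their comparison sets:
TA (methods 1·2): 0.60 vs {0.11, 0.17} → pass.
TB (methods 1·2): 0.39 vs {0.17, 0.11} → pass.
0 of 2 fail.

0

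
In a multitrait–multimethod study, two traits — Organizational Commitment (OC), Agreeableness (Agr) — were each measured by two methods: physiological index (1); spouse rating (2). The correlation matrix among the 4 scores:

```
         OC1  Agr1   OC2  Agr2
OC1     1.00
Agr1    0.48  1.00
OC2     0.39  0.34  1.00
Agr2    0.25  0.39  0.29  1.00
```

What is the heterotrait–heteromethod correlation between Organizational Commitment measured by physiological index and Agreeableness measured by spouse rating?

Different traits and methods: r(OC1, Agr2) = 0.25.

0.25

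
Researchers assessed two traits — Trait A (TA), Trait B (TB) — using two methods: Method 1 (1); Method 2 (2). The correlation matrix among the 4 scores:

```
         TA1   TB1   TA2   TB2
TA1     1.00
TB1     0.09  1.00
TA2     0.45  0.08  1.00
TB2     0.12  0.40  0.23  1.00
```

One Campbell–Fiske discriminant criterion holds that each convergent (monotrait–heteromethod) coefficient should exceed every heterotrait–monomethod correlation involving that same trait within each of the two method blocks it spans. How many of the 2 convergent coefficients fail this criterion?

0

Checking each validity diagonal entry against its comparison values:
TA (methods 1·2): 0.45 vs {0.09, 0.23} → pass.
TB (methods 1·2): 0.40 vs {0.09, 0.23} → pass.
0 of 2 fail.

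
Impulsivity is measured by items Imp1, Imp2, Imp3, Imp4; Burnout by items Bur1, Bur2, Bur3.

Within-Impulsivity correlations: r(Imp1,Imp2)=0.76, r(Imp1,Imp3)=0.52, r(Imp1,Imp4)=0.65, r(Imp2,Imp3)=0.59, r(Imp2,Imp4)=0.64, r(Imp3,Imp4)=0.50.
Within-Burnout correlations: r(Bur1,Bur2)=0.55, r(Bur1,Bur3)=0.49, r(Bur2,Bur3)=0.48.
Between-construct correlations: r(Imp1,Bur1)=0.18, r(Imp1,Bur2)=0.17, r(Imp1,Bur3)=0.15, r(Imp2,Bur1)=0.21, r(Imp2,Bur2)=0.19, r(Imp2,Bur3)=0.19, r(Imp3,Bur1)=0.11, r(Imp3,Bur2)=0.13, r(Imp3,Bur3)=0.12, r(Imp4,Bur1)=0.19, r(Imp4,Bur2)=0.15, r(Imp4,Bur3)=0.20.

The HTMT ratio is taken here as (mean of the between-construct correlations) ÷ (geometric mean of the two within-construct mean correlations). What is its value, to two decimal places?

0.30

Between-construct mean = 1.99/12 = 0.1658.
Mean within-Imp = 3.66/6 = 0.6100; mean within-Bur = 1.52/3 = 0.5067.
Geometric mean = √(0.6100 × 0.5067) = 0.5560.
HTMT = 0.1658 / 0.5560 = 0.30.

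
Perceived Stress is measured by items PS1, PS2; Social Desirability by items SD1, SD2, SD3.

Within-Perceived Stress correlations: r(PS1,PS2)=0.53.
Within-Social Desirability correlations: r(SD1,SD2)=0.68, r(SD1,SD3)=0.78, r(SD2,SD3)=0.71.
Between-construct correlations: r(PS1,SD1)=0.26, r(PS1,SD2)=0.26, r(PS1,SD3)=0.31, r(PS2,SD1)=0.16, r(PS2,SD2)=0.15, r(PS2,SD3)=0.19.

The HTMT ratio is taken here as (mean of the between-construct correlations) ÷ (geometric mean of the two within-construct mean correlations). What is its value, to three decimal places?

Mean heterotrait r = 1.33/6 = 0.2217.
Mean within-PS = 0.53/1 = 0.5300; mean within-SD = 2.17/3 = 0.7233.
Geometric mean = √(0.5300 × 0.7233) = 0.6192.
HTMT = 0.2217 / 0.6192 = 0.358.

0.358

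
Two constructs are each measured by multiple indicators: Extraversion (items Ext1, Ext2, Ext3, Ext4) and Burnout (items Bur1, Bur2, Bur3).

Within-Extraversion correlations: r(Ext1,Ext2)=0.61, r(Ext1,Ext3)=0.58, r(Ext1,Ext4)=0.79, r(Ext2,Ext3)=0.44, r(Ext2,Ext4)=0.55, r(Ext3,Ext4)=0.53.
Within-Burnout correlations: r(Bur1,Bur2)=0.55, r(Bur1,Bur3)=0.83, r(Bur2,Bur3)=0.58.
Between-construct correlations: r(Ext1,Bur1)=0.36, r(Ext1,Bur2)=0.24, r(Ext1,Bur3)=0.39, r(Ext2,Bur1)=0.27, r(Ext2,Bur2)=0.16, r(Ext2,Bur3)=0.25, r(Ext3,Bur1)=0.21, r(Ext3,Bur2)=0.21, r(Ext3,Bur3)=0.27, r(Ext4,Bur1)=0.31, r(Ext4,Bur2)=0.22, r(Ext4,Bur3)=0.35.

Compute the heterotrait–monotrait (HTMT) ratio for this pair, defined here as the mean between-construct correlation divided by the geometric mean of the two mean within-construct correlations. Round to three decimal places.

0.437

Mean between = 3.24/12 = 0.2700.
Mean within-Ext = 3.50/6 = 0.5833; mean within-Bur = 1.96/3 = 0.6533.
Geometric mean = √(0.5833 × 0.6533) = 0.6173.
HTMT = 0.2700 / 0.6173 = 0.437.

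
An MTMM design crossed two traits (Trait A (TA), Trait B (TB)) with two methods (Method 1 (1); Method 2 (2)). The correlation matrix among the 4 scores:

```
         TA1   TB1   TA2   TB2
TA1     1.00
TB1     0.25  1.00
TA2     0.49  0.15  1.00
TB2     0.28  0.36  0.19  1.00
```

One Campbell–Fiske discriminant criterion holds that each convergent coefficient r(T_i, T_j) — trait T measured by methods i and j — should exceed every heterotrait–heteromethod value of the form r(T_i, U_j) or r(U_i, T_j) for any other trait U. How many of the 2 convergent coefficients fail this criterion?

Checking each validity diagonal entry against its comparison values:
TA (methods 1·2): 0.49 vs {0.28, 0.15} → pass.
TB (methods 1·2): 0.36 vs {0.15, 0.28} → pass.
0 of 2 fail.

0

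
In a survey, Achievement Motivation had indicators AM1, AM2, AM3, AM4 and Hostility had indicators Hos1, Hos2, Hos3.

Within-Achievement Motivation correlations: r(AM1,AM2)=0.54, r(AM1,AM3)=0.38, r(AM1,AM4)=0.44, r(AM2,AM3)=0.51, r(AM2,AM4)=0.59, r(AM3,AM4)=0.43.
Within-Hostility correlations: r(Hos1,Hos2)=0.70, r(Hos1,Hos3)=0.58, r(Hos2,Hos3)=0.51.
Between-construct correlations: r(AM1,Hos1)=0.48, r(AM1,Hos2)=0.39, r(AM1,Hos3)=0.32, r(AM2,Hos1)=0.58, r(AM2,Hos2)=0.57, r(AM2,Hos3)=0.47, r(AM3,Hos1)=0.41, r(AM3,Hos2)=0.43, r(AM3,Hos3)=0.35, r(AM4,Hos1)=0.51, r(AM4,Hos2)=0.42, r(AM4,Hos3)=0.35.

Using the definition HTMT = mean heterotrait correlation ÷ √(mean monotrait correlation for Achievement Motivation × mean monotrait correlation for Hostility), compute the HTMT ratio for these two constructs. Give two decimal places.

0.82

Mean between = 5.28/12 = 0.4400.
Mean within-AM = 2.89/6 = 0.4817; mean within-Hos = 1.79/3 = 0.5967.
Geometric mean = √(0.4817 × 0.5967) = 0.5361.
HTMT = 0.4400 / 0.5361 = 0.82.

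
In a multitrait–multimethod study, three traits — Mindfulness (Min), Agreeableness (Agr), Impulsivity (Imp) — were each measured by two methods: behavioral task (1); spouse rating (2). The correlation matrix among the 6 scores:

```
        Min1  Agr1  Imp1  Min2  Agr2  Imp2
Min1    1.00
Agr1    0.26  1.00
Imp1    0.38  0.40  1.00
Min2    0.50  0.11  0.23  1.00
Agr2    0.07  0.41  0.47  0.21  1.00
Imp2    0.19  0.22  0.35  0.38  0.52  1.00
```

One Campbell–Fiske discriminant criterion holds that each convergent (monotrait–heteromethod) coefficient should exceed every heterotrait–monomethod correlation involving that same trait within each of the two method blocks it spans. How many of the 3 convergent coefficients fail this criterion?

Convergent coefficients and their comparison sets:
Min (methods 1·2): 0.50 vs {0.26, 0.21, 0.38, 0.38} → pass.
Agr (methods 1·2): 0.41 vs {0.26, 0.21, 0.40, 0.52} → fail.
Imp (methods 1·2): 0.35 vs {0.38, 0.38, 0.40, 0.52} → fail.
2 of 3 fail.

2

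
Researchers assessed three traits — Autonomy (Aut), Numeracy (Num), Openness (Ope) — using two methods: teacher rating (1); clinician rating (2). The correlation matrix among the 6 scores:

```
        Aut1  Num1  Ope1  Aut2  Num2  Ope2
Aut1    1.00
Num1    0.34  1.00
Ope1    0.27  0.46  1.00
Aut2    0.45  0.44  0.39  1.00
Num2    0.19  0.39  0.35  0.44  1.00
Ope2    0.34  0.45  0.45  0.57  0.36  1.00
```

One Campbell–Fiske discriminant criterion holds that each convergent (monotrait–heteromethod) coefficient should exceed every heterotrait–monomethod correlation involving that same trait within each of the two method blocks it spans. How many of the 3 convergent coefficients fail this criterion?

Convergent coefficients and their comparison sets:
Aut (methods 1·2): 0.45 vs {0.34, 0.44, 0.27, 0.57} → fail.
Num (methods 1·2): 0.39 vs {0.34, 0.44, 0.46, 0.36} → fail.
Ope (methods 1·2): 0.45 vs {0.27, 0.57, 0.46, 0.36} → fail.
3 of 3 fail.

3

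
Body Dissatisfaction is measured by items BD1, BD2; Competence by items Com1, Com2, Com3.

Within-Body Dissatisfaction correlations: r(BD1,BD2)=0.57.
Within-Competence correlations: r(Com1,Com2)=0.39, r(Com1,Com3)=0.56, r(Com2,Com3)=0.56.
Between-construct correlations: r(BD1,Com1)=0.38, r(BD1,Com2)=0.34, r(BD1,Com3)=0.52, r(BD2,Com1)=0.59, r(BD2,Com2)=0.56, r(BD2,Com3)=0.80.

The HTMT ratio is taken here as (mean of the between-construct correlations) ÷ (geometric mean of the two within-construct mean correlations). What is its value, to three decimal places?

0.993

Mean between = 3.19/6 = 0.5317.
Mean within-BD = 0.57/1 = 0.5700; mean within-Com = 1.51/3 = 0.5033.
Geometric mean = √(0.5700 × 0.5033) = 0.5356.
HTMT = 0.5317 / 0.5356 = 0.993.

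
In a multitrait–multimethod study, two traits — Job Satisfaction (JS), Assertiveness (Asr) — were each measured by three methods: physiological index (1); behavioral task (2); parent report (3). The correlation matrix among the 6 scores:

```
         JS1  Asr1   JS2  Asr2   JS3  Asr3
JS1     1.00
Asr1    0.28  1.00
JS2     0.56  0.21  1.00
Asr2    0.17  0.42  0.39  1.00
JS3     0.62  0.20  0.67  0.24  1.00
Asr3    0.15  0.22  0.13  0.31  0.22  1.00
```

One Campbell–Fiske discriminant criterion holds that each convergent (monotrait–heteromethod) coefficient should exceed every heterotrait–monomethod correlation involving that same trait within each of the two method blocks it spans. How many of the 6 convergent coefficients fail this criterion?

Checking each validity diagonal entry against its comparison values:
JS (methods 1·2): 0.56 vs {0.28, 0.39} → pass.
JS (methods 1·3): 0.62 vs {0.28, 0.22} → pass.
JS (methods 2·3): 0.67 vs {0.39, 0.22} → pass.
Asr (methods 1·2): 0.42 vs {0.28, 0.39} → pass.
Asr (methods 1·3): 0.22 vs {0.28, 0.22} → fail.
Asr (methods 2·3): 0.31 vs {0.39, 0.22} → fail.
2 of 6 fail.

2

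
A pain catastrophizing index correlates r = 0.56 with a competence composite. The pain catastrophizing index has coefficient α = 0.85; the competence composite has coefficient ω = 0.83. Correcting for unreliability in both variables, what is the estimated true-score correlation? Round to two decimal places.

r_true = r_obs / √(r_xx · r_yy) = 0.56 / √(0.85 × 0.83) = 0.56 / √0.7055 = 0.56 / 0.8399 ≈ 0.67.

0.67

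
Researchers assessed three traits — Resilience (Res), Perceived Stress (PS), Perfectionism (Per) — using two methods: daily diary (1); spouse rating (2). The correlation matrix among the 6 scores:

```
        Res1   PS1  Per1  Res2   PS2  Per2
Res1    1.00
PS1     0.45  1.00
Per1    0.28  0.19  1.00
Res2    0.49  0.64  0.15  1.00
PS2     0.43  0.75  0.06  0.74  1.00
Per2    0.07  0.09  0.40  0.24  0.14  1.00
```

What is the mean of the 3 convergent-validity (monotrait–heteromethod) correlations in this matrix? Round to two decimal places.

Convergent values: 0.49, 0.75, 0.40; mean = 1.64/3 = 0.55.

0.55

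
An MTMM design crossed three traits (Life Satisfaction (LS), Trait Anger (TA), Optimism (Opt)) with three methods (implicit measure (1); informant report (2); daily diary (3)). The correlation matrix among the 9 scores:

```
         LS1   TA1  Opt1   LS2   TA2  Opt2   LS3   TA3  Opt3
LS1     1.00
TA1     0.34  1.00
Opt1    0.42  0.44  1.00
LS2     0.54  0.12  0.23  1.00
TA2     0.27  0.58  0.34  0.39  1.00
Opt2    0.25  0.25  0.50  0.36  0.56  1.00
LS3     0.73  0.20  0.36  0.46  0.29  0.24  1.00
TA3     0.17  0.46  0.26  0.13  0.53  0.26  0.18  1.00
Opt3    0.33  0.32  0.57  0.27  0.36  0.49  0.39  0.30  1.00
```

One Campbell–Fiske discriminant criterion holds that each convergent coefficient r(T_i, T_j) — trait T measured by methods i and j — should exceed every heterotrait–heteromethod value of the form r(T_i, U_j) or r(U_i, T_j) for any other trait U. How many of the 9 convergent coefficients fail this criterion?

Each convergent coefficient versus the relevant comparison correlations:
LS (methods 1·2): 0.54 vs {0.27, 0.12, 0.25, 0.23} → pass.
LS (methods 1·3): 0.73 vs {0.17, 0.20, 0.33, 0.36} → pass.
LS (methods 2·3): 0.46 vs {0.13, 0.29, 0.27, 0.24} → pass.
TA (methods 1·2): 0.58 vs {0.12, 0.27, 0.25, 0.34} → pass.
TA (methods 1·3): 0.46 vs {0.20, 0.17, 0.32, 0.26} → pass.
TA (methods 2·3): 0.53 vs {0.29, 0.13, 0.36, 0.26} → pass.
Opt (methods 1·2): 0.50 vs {0.23, 0.25, 0.34, 0.25} → pass.
Opt (methods 1·3): 0.57 vs {0.36, 0.33, 0.26, 0.32} → pass.
Opt (methods 2·3): 0.49 vs {0.24, 0.27, 0.26, 0.36} → pass.
0 of 9 fail.

0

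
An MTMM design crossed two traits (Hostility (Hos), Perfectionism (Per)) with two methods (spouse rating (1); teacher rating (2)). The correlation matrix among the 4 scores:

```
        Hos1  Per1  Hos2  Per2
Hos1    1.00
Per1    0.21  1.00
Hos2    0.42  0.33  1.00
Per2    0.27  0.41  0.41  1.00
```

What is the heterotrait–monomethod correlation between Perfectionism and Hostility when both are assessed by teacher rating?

Different traits, same method: r(Per2, Hos2) = 0.41.

0.41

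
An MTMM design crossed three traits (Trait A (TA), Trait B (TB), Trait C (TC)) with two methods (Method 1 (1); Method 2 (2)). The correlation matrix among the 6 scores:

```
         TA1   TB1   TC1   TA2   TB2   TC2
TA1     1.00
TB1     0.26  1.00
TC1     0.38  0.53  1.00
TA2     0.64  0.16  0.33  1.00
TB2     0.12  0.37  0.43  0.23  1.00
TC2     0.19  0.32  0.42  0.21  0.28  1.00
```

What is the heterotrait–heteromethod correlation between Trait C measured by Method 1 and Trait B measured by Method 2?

Different traits and methods: r(TC1, TB2) = 0.43.

0.43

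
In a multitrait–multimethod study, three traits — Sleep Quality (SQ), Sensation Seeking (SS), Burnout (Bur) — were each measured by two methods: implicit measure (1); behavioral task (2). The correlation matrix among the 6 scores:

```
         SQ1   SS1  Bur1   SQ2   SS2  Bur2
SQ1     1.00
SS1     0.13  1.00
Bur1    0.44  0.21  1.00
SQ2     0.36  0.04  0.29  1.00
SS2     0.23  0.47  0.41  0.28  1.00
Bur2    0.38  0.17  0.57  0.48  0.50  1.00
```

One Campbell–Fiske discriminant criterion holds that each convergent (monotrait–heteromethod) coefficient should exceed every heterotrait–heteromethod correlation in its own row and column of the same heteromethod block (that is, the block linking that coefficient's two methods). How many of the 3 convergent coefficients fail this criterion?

1

Each convergent coefficient versus the relevant comparison correlations:
SQ (methods 1·2): 0.36 vs {0.23, 0.04, 0.38, 0.29} → fail.
SS (methods 1·2): 0.47 vs {0.04, 0.23, 0.17, 0.41} → pass.
Bur (methods 1·2): 0.57 vs {0.29, 0.38, 0.41, 0.17} → pass.
1 of 3 fail.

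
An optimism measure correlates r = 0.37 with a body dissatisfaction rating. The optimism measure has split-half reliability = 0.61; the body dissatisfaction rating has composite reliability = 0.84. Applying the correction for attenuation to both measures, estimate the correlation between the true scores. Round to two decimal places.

0.52

r_true = r_obs / √(r_xx · r_yy) = 0.37 / √(0.61 × 0.84) = 0.37 / √0.5124 = 0.37 / 0.7158 ≈ 0.52.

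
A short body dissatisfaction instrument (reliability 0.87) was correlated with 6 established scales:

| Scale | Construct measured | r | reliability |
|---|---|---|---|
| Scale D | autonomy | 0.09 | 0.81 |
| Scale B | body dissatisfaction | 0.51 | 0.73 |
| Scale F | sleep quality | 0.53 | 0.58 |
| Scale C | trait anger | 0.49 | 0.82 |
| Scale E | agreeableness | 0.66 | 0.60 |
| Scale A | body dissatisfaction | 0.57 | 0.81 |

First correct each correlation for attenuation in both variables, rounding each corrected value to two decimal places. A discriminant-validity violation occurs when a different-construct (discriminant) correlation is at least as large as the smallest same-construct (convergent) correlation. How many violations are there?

2

Disattenuated r (r / √(r_scale · r_new)):
  Scale D (disc): 0.09 / √(0.81·0.87) = 0.11
  Scale B (conv): 0.51 / √(0.73·0.87) = 0.64
  Scale F (disc): 0.53 / √(0.58·0.87) = 0.75
  Scale C (disc): 0.49 / √(0.82·0.87) = 0.58
  Scale E (disc): 0.66 / √(0.60·0.87) = 0.91
  Scale A (conv): 0.57 / √(0.81·0.87) = 0.68
Smallest convergent = 0.64. Discriminant values: 0.11, 0.75, 0.58, 0.91; count ≥ 0.64 → 2.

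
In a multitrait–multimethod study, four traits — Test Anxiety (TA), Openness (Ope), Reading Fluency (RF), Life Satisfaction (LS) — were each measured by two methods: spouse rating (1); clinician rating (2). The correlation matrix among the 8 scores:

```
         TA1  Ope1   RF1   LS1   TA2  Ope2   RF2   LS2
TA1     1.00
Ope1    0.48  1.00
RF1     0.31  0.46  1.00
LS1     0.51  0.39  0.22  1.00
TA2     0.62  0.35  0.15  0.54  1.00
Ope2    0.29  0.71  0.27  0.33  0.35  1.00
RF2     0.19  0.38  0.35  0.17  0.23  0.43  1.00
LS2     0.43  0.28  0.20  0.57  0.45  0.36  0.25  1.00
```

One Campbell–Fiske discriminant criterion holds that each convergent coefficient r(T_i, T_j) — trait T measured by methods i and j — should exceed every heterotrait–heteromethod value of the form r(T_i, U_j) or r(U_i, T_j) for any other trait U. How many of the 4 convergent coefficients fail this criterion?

1

Convergent coefficients and their comparison sets:
TA (methods 1·2): 0.62 vs {0.29, 0.35, 0.19, 0.15, 0.43, 0.54} → pass.
Ope (methods 1·2): 0.71 vs {0.35, 0.29, 0.38, 0.27, 0.28, 0.33} → pass.
RF (methods 1·2): 0.35 vs {0.15, 0.19, 0.27, 0.38, 0.20, 0.17} → fail.
LS (methods 1·2): 0.57 vs {0.54, 0.43, 0.33, 0.28, 0.17, 0.20} → pass.
1 of 4 fail.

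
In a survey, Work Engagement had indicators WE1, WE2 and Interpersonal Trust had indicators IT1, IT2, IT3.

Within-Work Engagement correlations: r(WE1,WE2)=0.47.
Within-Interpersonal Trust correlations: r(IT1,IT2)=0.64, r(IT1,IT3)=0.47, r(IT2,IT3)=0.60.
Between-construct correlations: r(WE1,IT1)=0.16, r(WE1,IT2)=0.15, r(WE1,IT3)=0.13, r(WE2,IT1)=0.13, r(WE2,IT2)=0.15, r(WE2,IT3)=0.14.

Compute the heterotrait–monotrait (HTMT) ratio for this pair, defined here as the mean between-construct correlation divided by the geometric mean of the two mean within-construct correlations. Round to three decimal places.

Between-construct mean = 0.86/6 = 0.1433.
Mean within-WE = 0.47/1 = 0.4700; mean within-IT = 1.71/3 = 0.5700.
Geometric mean = √(0.4700 × 0.5700) = 0.5176.
HTMT = 0.1433 / 0.5176 = 0.277.

0.277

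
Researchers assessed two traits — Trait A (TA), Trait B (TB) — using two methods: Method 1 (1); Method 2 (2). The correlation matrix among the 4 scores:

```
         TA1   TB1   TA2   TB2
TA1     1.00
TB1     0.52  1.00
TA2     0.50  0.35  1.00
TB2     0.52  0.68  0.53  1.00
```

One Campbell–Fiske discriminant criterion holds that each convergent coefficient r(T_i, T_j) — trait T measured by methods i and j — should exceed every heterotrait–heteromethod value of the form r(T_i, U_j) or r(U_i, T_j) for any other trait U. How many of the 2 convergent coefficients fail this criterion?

Checking each validity diagonal entry against its comparison values:
TA (methods 1·2): 0.50 vs {0.52, 0.35} → fail.
TB (methods 1·2): 0.68 vs {0.35, 0.52} → pass.
1 of 2 fail.

1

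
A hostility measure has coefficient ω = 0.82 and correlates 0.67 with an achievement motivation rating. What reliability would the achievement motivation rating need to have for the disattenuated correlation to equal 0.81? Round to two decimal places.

0.83

r_true = r_obs / √(r_xx · r_yy) ⇒ 0.81 = 0.67 / √(0.82 · r_yy).
√(0.82 · r_yy) = 0.67 / 0.81 = 0.8272; 0.82 · r_yy = 0.6843; r_yy = 0.6843 / 0.82 ≈ 0.83.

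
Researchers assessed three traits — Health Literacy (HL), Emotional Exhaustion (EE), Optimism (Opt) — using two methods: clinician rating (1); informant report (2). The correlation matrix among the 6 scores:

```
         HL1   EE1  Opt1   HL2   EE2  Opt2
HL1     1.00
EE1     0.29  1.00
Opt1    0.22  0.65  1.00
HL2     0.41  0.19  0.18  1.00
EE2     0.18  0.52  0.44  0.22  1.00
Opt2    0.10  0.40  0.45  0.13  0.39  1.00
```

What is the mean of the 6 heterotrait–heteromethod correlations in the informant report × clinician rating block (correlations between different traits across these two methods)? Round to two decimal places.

0.25

HTHM values (method 2 × method 1): 0.19, 0.18, 0.18, 0.44, 0.10, 0.40; mean = 1.49/6 = 0.25.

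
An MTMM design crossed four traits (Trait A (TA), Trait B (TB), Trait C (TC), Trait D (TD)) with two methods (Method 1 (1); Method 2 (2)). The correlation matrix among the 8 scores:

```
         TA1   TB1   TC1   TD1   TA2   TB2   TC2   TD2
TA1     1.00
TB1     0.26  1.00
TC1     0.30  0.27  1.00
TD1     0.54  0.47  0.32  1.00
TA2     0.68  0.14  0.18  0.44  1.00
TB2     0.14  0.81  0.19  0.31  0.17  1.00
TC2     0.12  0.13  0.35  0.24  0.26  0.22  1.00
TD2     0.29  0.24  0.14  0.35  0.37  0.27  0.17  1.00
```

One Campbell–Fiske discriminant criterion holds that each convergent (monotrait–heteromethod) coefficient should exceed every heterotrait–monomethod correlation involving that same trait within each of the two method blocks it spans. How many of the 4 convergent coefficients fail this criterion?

Convergent coefficients and their comparison sets:
TA (methods 1·2): 0.68 vs {0.26, 0.17, 0.30, 0.26, 0.54, 0.37} → pass.
TB (methods 1·2): 0.81 vs {0.26, 0.17, 0.27, 0.22, 0.47, 0.27} → pass.
TC (methods 1·2): 0.35 vs {0.30, 0.26, 0.27, 0.22, 0.32, 0.17} → pass.
TD (methods 1·2): 0.35 vs {0.54, 0.37, 0.47, 0.27, 0.32, 0.17} → fail.
1 of 4 fail.

1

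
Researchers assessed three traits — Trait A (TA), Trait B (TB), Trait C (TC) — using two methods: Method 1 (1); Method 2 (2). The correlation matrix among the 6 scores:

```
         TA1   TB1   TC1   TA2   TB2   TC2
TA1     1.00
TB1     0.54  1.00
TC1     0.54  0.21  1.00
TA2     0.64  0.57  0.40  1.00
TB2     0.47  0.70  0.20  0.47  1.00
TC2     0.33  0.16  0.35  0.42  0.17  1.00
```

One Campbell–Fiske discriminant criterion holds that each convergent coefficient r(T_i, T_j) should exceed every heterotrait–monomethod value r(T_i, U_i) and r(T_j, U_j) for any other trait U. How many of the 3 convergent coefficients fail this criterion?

Each convergent coefficient versus the relevant comparison correlations:
TA (methods 1·2): 0.64 vs {0.54, 0.47, 0.54, 0.42} → pass.
TB (methods 1·2): 0.70 vs {0.54, 0.47, 0.21, 0.17} → pass.
TC (methods 1·2): 0.35 vs {0.54, 0.42, 0.21, 0.17} → fail.
1 of 3 fail.

1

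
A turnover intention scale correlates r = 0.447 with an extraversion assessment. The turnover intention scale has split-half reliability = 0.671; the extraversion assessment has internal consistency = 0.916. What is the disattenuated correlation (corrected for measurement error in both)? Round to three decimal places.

r_true = r_obs / √(r_xx · r_yy) = 0.447 / √(0.671 × 0.916) = 0.447 / √0.614636 = 0.447 / 0.7840 ≈ 0.570.

0.570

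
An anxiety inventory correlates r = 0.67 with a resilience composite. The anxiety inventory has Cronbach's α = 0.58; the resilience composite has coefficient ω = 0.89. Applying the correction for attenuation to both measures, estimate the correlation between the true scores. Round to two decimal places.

0.93

r_true = r_obs / √(r_xx · r_yy) = 0.67 / √(0.58 × 0.89) = 0.67 / √0.5162 = 0.67 / 0.7185 ≈ 0.93.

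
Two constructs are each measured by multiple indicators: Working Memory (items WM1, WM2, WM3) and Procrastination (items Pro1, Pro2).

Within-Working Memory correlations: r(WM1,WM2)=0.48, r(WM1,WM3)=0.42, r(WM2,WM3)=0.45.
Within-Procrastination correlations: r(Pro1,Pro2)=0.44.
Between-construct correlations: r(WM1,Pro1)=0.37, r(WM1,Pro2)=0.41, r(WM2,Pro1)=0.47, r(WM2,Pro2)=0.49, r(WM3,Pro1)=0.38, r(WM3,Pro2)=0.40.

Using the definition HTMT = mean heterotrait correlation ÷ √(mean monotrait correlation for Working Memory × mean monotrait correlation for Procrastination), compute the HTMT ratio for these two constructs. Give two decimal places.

Mean heterotrait r = 2.52/6 = 0.4200.
Mean within-WM = 1.35/3 = 0.4500; mean within-Pro = 0.44/1 = 0.4400.
Geometric mean = √(0.4500 × 0.4400) = 0.4450.
HTMT = 0.4200 / 0.4450 = 0.94.

0.94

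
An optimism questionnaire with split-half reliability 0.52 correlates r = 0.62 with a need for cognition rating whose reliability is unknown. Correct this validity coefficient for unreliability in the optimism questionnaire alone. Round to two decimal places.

0.86

Single correction: r_c = r_obs / √r_xx = 0.62 / √0.52 = 0.62 / 0.7211 ≈ 0.86.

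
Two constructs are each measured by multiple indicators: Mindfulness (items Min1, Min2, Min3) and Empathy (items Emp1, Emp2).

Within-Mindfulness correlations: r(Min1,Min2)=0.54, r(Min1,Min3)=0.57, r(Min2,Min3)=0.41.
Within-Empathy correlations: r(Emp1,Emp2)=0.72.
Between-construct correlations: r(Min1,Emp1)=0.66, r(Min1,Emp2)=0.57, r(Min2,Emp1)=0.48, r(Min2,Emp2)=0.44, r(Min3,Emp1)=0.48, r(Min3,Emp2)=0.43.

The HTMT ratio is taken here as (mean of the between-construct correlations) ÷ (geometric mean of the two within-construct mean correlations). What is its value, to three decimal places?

Mean heterotrait r = 3.06/6 = 0.5100.
Mean within-Min = 1.52/3 = 0.5067; mean within-Emp = 0.72/1 = 0.7200.
Geometric mean = √(0.5067 × 0.7200) = 0.6040.
HTMT = 0.5100 / 0.6040 = 0.844.

0.844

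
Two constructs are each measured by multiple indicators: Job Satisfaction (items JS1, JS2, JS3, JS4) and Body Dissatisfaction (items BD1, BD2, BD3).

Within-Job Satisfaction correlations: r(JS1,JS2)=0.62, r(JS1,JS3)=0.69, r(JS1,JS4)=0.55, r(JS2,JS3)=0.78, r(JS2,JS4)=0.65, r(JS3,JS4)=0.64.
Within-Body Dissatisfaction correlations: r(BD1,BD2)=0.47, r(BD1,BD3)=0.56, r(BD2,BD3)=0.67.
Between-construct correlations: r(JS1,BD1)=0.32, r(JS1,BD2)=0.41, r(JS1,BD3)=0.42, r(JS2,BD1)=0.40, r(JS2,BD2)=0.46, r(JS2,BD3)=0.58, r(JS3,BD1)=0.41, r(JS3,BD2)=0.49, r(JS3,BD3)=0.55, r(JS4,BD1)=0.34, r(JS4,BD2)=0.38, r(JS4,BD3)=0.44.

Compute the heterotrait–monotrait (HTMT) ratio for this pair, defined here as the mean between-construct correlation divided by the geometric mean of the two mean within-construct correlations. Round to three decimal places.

0.711

Mean heterotrait r = 5.20/12 = 0.4333.
Mean within-JS = 3.93/6 = 0.6550; mean within-BD = 1.70/3 = 0.5667.
Geometric mean = √(0.6550 × 0.5667) = 0.6093.
HTMT = 0.4333 / 0.6093 = 0.711.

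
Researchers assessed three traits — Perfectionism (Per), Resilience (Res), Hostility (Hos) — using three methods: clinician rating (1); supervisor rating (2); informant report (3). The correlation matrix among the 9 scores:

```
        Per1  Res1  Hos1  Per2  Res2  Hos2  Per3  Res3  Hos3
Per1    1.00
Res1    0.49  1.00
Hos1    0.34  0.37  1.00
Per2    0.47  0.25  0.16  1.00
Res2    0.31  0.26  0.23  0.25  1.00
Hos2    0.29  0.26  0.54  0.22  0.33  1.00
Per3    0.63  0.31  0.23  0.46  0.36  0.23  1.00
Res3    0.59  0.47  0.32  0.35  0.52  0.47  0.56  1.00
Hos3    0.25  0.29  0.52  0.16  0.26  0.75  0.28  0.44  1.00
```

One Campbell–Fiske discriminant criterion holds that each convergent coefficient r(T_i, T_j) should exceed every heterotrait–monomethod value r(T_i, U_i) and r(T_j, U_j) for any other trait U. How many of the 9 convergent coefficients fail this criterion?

Each convergent coefficient versus the relevant comparison correlations:
Per (methods 1·2): 0.47 vs {0.49, 0.25, 0.34, 0.22} → fail.
Per (methods 1·3): 0.63 vs {0.49, 0.56, 0.34, 0.28} → pass.
Per (methods 2·3): 0.46 vs {0.25, 0.56, 0.22, 0.28} → fail.
Res (methods 1·2): 0.26 vs {0.49, 0.25, 0.37, 0.33} → fail.
Res (methods 1·3): 0.47 vs {0.49, 0.56, 0.37, 0.44} → fail.
Res (methods 2·3): 0.52 vs {0.25, 0.56, 0.33, 0.44} → fail.
Hos (methods 1·2): 0.54 vs {0.34, 0.22, 0.37, 0.33} → pass.
Hos (methods 1·3): 0.52 vs {0.34, 0.28, 0.37, 0.44} → pass.
Hos (methods 2·3): 0.75 vs {0.22, 0.28, 0.33, 0.44} → pass.
5 of 9 fail.

5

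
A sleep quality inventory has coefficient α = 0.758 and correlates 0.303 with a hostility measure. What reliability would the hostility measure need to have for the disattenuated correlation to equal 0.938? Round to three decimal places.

0.138

r_true = r_obs / √(r_xx · r_yy) ⇒ 0.938 = 0.303 / √(0.758 · r_yy).
√(0.758 · r_yy) = 0.303 / 0.938 = 0.3230; 0.758 · r_yy = 0.1043; r_yy = 0.1043 / 0.758 ≈ 0.138.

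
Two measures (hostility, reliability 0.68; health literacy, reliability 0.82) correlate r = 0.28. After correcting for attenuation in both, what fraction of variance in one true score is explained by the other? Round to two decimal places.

0.14

Disattenuated r = 0.28 / √(0.68 × 0.82) = 0.28 / 0.7467 = 0.3750.
Shared true-score variance = 0.3750² = 0.1406 ≈ 0.14.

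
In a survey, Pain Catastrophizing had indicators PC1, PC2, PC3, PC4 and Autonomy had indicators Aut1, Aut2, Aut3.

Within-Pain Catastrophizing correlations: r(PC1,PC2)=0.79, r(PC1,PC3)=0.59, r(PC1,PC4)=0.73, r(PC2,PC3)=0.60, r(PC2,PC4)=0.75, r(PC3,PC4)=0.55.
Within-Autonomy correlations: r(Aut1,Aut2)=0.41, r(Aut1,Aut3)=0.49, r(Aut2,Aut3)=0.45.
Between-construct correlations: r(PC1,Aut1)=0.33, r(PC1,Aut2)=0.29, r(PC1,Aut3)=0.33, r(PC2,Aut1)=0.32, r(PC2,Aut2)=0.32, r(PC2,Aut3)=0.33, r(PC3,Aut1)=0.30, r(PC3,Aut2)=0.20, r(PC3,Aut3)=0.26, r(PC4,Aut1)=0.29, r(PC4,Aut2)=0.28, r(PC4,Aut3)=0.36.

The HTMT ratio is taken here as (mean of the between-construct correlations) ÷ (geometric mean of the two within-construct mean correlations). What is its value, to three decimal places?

0.549

Mean heterotrait r = 3.61/12 = 0.3008.
Mean within-PC = 4.01/6 = 0.6683; mean within-Aut = 1.35/3 = 0.4500.
Geometric mean = √(0.6683 × 0.4500) = 0.5484.
HTMT = 0.3008 / 0.5484 = 0.549.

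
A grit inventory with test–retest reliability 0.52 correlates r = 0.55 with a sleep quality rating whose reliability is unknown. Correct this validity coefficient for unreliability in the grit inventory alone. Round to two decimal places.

0.76

Single correction: r_c = r_obs / √r_xx = 0.55 / √0.52 = 0.55 / 0.7211 ≈ 0.76.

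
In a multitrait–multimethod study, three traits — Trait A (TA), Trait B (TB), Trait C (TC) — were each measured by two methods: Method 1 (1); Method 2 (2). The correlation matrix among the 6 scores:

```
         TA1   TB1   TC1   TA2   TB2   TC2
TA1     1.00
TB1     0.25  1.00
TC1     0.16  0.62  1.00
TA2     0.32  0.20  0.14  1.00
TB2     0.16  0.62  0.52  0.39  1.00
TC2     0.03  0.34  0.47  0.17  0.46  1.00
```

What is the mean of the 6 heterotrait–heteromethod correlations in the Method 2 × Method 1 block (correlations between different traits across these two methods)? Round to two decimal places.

0.23

HTHM values (method 2 × method 1): 0.20, 0.14, 0.16, 0.52, 0.03, 0.34; mean = 1.39/6 = 0.23.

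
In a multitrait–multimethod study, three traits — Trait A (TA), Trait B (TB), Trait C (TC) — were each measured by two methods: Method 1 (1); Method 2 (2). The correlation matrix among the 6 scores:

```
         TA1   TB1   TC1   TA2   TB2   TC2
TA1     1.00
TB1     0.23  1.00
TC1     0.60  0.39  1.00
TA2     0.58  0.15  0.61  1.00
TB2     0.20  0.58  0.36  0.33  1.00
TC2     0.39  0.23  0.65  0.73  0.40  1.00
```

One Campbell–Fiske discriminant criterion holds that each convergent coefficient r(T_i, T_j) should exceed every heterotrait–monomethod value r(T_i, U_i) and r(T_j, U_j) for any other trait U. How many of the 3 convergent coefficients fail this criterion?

2

Checking each validity diagonal entry against its comparison values:
TA (methods 1·2): 0.58 vs {0.23, 0.33, 0.60, 0.73} → fail.
TB (methods 1·2): 0.58 vs {0.23, 0.33, 0.39, 0.40} → pass.
TC (methods 1·2): 0.65 vs {0.60, 0.73, 0.39, 0.40} → fail.
2 of 3 fail.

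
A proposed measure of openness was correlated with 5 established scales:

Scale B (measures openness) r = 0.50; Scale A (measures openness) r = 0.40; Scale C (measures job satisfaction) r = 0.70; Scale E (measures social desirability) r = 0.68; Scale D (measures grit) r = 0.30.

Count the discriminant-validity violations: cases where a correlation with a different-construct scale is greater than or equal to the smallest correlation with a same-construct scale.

2

Convergent (same construct = openness): Scale B, Scale A.
Smallest convergent = 0.40. Discriminant values: 0.70, 0.68, 0.30; count ≥ 0.40 → 2.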